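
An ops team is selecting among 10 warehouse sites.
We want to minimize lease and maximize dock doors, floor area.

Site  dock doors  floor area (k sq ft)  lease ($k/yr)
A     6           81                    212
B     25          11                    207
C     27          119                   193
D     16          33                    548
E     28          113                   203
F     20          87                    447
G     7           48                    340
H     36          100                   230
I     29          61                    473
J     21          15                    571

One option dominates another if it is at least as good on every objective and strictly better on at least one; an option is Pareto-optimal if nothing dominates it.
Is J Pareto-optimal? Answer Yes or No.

No

C vs J: dock doors 27≥21, floor area 119≥15, lease 193≤571 — C is at least as good on every objective and strictly better on at least one, so C dominates J.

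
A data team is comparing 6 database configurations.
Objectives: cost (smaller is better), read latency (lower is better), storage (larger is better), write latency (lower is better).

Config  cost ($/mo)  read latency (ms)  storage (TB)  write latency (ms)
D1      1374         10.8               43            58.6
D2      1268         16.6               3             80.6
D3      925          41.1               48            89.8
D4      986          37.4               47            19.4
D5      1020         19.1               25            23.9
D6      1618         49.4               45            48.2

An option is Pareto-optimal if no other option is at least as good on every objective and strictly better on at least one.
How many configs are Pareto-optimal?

5

D1: not dominated (best read latency).
D2: not dominated.
D3: not dominated (best cost).
D4: not dominated (best write latency).
D5: not dominated.
D6: dominated by D4 (cost 986≤1618, read latency 37.4≤49.4, storage 47≥45, write latency 19.4≤48.2).
Pareto-optimal: D1, D2, D3, D4, D5 → 5.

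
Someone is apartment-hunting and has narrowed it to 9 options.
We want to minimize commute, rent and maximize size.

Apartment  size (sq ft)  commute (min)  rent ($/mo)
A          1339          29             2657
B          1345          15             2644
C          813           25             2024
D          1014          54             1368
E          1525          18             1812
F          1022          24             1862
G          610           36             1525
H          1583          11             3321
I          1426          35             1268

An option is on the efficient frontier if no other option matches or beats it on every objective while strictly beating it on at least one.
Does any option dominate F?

Yes

E vs F: size 1525≥1022, commute 18≤24, rent 1812≤1862 — E is at least as good on every objective and strictly better on at least one, so E dominates F.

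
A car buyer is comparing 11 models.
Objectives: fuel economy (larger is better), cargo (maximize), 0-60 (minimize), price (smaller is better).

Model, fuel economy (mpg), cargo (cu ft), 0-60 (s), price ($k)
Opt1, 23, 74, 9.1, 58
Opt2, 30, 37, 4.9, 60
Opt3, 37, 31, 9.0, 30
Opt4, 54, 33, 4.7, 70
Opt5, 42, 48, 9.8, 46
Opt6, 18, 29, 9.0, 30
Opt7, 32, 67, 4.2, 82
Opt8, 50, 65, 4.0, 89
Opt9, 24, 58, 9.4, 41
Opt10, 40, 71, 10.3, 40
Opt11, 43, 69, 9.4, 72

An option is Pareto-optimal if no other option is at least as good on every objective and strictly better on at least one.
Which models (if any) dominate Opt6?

Opt3: fuel economy 37≥18, cargo 31≥29, 0-60 9.0≤9.0, price 30≤30 — dominates Opt6.
Others (Opt1, Opt2, Opt4, Opt5, Opt7, Opt8, Opt9, Opt10, Opt11) are each worse than Opt6 on at least one objective.

Opt3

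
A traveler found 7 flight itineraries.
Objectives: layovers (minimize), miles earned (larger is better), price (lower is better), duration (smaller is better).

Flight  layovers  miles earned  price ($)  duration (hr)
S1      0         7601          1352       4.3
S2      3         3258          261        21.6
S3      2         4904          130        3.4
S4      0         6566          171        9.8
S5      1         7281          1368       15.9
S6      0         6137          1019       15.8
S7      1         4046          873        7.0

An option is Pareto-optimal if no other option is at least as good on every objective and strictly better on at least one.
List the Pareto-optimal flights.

S1: not dominated (best miles earned).
S2: dominated by S3 (layovers 2≤3, miles earned 4904≥3258, price 130≤261, duration 3.4≤21.6).
S3: not dominated (best price).
S4: not dominated.
S5: dominated by S1 (layovers 0≤1, miles earned 7601≥7281, price 1352≤1368, duration 4.3≤15.9).
S6: dominated by S4 (layovers 0≤0, miles earned 6566≥6137, price 171≤1019, duration 9.8≤15.8).
S7: not dominated.

S1, S3, S4, S7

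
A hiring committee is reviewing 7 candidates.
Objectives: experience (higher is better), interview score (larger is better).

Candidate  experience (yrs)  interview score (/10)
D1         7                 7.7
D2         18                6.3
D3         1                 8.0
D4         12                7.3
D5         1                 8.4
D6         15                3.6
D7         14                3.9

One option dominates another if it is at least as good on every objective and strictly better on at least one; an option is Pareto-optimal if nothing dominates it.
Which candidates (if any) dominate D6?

D2

D2: experience 18≥15, interview score 6.3≥3.6 — dominates D6.
Others (D1, D3, D4, D5, D7) are each worse than D6 on at least one objective.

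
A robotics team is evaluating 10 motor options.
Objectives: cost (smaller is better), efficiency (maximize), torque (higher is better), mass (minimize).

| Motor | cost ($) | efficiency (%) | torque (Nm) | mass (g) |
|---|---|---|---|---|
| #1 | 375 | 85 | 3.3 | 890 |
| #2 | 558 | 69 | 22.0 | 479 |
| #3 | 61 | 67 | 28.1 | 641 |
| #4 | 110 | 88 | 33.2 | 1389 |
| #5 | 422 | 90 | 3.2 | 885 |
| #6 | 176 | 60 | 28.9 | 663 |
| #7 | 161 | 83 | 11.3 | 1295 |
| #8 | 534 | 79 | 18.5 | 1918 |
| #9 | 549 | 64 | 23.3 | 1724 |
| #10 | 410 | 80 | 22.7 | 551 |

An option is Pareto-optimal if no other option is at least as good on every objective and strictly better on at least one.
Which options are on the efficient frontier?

#1, #2, #3, #4, #5, #6, #7, #10

#1: not dominated.
#2: not dominated (best mass).
#3: not dominated (best cost).
#4: not dominated (best torque).
#5: not dominated (best efficiency).
#6: not dominated.
#7: not dominated.
#8: dominated by #4 (cost 110≤534, efficiency 88≥79, torque 33.2≥18.5, mass 1389≤1918).
#9: dominated by #3 (cost 61≤549, efficiency 67≥64, torque 28.1≥23.3, mass 641≤1724).
#10: not dominated.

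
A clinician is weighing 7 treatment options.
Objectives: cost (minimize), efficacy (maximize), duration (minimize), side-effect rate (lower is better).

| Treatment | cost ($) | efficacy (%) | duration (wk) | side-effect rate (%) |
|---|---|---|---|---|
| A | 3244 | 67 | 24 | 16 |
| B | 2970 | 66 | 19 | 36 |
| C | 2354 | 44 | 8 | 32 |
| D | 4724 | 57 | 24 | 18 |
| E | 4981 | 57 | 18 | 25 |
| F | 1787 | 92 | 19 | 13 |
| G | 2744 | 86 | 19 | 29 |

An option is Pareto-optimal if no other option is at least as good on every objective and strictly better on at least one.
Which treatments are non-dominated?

A: dominated by F (cost 1787≤3244, efficacy 92≥67, duration 19≤24, side-effect rate 13≤16).
B: dominated by F (cost 1787≤2970, efficacy 92≥66, duration 19≤19, side-effect rate 13≤36).
C: not dominated (best duration).
D: dominated by A (cost 3244≤4724, efficacy 67≥57, duration 24≤24, side-effect rate 16≤18).
E: not dominated.
F: not dominated (best cost).
G: dominated by F (cost 1787≤2744, efficacy 92≥86, duration 19≤19, side-effect rate 13≤29).

C, E, F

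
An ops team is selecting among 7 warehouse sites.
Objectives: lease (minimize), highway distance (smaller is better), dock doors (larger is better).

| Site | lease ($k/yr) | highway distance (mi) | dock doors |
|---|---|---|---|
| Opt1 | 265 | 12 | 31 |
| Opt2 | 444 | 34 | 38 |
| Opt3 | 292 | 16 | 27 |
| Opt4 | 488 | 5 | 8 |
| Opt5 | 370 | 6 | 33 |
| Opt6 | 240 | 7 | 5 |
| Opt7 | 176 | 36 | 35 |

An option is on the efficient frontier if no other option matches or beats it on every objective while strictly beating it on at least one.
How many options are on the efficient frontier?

6

Opt1: not dominated.
Opt2: not dominated (best dock doors).
Opt3: dominated by Opt1 (lease 265≤292, highway distance 12≤16, dock doors 31≥27).
Opt4: not dominated (best highway distance).
Opt5: not dominated.
Opt6: not dominated.
Opt7: not dominated (best lease).
Pareto-optimal: Opt1, Opt2, Opt4, Opt5, Opt6, Opt7 → 6.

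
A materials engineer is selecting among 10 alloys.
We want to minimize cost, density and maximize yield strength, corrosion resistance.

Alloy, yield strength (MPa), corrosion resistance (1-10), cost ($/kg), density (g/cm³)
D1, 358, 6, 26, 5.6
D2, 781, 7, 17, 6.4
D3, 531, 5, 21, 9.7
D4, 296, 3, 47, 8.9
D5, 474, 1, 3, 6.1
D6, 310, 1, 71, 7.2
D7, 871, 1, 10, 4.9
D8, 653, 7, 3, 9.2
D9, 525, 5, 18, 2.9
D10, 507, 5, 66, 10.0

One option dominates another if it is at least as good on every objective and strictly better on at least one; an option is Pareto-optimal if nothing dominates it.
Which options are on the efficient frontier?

D1: not dominated.
D2: not dominated.
D3: dominated by D2 (yield strength 781≥531, corrosion resistance 7≥5, cost 17≤21, density 6.4≤9.7).
D4: dominated by D1 (yield strength 358≥296, corrosion resistance 6≥3, cost 26≤47, density 5.6≤8.9).
D5: not dominated.
D6: dominated by D1 (yield strength 358≥310, corrosion resistance 6≥1, cost 26≤71, density 5.6≤7.2).
D7: not dominated (best yield strength).
D8: not dominated.
D9: not dominated (best density).
D10: dominated by D2 (yield strength 781≥507, corrosion resistance 7≥5, cost 17≤66, density 6.4≤10.0).

D1, D2, D5, D7, D8, D9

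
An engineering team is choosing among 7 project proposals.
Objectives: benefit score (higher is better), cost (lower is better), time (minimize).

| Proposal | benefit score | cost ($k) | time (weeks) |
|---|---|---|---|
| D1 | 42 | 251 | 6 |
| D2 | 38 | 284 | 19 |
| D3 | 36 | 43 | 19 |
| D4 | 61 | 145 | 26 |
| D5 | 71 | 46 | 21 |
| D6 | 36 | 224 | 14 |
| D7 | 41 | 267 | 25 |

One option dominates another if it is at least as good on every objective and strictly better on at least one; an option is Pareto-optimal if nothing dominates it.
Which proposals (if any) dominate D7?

D1: benefit score 42≥41, cost 251≤267, time 6≤25 — dominates D7.
D5: benefit score 71≥41, cost 46≤267, time 21≤25 — dominates D7.
Others (D2, D3, D4, D6) are each worse than D7 on at least one objective.

D1, D5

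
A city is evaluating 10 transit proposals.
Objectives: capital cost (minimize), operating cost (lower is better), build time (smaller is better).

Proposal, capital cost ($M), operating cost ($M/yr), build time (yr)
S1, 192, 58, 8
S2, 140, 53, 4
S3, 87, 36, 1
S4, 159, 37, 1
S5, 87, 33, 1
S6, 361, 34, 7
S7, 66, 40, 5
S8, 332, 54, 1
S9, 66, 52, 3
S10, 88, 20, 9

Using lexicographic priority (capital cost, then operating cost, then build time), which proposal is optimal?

First minimize capital cost: best is 66, kept {S7, S9}.
Then minimize operating cost: best is 40, kept {S7}.

S7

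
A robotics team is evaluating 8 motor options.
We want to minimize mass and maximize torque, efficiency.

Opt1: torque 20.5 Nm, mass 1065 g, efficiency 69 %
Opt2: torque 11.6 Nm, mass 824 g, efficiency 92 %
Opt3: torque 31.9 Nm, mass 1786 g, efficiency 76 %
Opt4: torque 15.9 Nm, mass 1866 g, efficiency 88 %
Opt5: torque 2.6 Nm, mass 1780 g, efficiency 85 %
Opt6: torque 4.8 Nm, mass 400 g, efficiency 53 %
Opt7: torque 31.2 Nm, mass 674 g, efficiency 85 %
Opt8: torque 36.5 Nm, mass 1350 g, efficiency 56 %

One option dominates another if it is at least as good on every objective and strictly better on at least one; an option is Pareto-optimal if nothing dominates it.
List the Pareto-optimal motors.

Opt1: dominated by Opt7 (torque 31.2≥20.5, mass 674≤1065, efficiency 85≥69).
Opt2: not dominated (best efficiency).
Opt3: not dominated.
Opt4: not dominated.
Opt5: dominated by Opt2 (torque 11.6≥2.6, mass 824≤1780, efficiency 92≥85).
Opt6: not dominated (best mass).
Opt7: not dominated.
Opt8: not dominated (best torque).

Opt2, Opt3, Opt4, Opt6, Opt7, Opt8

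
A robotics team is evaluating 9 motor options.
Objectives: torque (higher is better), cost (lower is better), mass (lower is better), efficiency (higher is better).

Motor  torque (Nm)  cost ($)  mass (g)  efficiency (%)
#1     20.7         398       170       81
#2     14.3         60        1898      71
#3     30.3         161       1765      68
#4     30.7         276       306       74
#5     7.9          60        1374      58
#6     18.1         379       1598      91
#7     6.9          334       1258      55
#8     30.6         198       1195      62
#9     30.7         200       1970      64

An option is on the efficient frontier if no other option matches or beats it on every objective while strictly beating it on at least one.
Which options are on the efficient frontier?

#1: not dominated (best mass).
#2: not dominated.
#3: not dominated.
#4: not dominated.
#5: not dominated.
#6: not dominated (best efficiency).
#7: dominated by #4 (torque 30.7≥6.9, cost 276≤334, mass 306≤1258, efficiency 74≥55).
#8: not dominated.
#9: not dominated.

#1, #2, #3, #4, #5, #6, #8, #9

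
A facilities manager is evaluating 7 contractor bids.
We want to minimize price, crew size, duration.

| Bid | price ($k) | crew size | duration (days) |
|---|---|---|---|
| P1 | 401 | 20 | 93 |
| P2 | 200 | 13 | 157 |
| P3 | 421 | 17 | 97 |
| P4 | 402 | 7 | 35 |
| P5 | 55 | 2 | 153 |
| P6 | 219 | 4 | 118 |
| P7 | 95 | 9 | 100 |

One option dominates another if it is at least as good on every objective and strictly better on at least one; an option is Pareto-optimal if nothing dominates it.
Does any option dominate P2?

Yes

P5 vs P2: price 55≤200, crew size 2≤13, duration 153≤157 — P5 is at least as good on every objective and strictly better on at least one, so P5 dominates P2.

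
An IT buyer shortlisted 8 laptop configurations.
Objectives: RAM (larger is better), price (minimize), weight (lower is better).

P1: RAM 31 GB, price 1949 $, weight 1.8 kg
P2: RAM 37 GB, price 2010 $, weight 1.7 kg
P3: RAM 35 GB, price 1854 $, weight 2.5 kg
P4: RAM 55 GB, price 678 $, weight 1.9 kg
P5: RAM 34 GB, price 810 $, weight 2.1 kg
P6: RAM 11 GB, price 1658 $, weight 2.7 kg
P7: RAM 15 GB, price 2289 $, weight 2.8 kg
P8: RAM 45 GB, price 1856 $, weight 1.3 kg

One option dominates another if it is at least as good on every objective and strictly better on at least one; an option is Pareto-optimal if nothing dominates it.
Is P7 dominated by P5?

P5 vs P7: RAM 34≥15, price 810≤2289, weight 2.1≤2.8 — P5 is at least as good on every objective with at least one strict improvement.

Yes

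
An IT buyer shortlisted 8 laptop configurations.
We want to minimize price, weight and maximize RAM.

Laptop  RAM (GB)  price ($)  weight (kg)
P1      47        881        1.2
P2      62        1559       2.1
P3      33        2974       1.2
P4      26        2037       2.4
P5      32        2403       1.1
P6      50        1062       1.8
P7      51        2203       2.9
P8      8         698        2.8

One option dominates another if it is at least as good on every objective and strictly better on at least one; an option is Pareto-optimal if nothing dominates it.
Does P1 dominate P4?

P1 vs P4: RAM 47≥26, price 881≤2037, weight 1.2≤2.4 — P1 is at least as good on every objective with at least one strict improvement.

Yes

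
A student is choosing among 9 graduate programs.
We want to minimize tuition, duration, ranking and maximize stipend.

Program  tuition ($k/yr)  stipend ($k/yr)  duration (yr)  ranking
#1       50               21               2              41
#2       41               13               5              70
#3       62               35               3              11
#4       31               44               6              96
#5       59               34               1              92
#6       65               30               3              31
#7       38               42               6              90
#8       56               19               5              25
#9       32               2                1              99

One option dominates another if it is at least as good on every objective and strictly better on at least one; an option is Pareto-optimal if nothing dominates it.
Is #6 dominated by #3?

#3 vs #6: tuition 62≤65, stipend 35≥30, duration 3≤3, ranking 11≤31 — #3 is at least as good on every objective with at least one strict improvement.

Yes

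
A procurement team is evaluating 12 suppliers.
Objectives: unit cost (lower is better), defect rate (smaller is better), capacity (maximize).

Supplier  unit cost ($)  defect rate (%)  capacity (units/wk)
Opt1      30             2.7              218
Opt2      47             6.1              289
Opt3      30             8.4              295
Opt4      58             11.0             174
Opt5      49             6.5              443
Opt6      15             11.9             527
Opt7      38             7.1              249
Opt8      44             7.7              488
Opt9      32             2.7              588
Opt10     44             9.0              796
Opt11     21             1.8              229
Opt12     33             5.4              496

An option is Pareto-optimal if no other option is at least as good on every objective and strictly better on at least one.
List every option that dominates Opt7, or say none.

Opt9: unit cost 32≤38, defect rate 2.7≤7.1, capacity 588≥249 — dominates Opt7.
Opt12: unit cost 33≤38, defect rate 5.4≤7.1, capacity 496≥249 — dominates Opt7.
Others (Opt1, Opt2, Opt3, Opt4, Opt5, Opt6, Opt8, Opt10, Opt11) are each worse than Opt7 on at least one objective.

Opt9, Opt12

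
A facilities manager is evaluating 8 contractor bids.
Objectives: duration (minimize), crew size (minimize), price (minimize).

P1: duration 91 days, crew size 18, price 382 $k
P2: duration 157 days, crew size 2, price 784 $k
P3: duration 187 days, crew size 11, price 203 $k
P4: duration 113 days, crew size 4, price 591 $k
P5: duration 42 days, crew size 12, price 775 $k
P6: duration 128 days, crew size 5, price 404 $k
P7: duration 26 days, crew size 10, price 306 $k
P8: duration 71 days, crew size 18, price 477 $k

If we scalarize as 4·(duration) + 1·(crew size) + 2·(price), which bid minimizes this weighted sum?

P7

P1: 4·91 + 1·18 + 2·382 = 1146
P2: 4·157 + 1·2 + 2·784 = 2198
P3: 4·187 + 1·11 + 2·203 = 1165
P4: 4·113 + 1·4 + 2·591 = 1638
P5: 4·42 + 1·12 + 2·775 = 1730
P6: 4·128 + 1·5 + 2·404 = 1325
P7: 4·26 + 1·10 + 2·306 = 726
P8: 4·71 + 1·18 + 2·477 = 1256
Lowest: P7 at 726.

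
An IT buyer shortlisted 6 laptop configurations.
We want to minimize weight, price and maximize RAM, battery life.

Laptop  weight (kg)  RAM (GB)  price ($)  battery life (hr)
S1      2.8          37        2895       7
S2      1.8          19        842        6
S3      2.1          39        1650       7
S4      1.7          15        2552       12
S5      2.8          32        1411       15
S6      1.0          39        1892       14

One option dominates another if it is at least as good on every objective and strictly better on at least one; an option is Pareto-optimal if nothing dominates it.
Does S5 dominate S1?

No

S5 vs S1: S5 is worse on RAM (32 vs 37), so it does not dominate S1.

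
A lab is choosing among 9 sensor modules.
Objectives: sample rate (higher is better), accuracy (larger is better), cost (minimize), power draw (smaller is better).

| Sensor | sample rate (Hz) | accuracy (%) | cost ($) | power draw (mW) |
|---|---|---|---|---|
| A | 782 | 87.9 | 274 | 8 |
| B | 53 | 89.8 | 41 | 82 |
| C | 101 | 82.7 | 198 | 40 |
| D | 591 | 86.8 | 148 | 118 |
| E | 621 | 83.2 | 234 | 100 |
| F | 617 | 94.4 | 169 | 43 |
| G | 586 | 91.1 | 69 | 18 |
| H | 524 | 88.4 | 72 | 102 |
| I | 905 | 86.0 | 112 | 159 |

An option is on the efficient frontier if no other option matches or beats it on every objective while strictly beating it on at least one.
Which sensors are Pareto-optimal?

A: not dominated (best power draw).
B: not dominated (best cost).
C: dominated by G (sample rate 586≥101, accuracy 91.1≥82.7, cost 69≤198, power draw 18≤40).
D: not dominated.
E: not dominated.
F: not dominated (best accuracy).
G: not dominated.
H: dominated by G (sample rate 586≥524, accuracy 91.1≥88.4, cost 69≤72, power draw 18≤102).
I: not dominated (best sample rate).

A, B, D, E, F, G, I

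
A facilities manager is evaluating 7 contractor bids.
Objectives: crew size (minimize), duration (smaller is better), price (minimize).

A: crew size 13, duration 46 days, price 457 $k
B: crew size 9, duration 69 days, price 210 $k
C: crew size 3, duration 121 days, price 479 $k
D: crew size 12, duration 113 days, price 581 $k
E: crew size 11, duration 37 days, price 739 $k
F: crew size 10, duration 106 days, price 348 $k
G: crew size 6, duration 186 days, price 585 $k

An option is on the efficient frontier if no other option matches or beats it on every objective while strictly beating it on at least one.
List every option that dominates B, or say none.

none

A: worse on crew size (13 vs 9).
C: worse on duration (121 vs 69).
D: worse on crew size (12 vs 9).
E: worse on crew size (11 vs 9).
F: worse on crew size (10 vs 9).
G: worse on duration (186 vs 69).
No option dominates B.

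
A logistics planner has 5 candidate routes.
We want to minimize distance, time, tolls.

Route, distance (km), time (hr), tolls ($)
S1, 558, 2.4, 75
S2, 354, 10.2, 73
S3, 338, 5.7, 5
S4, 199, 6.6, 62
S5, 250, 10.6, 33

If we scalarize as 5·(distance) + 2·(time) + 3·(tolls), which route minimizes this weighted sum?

S4

S1: 5·558 + 2·2.4 + 3·75 = 3019.8
S2: 5·354 + 2·10.2 + 3·73 = 2009.4
S3: 5·338 + 2·5.7 + 3·5 = 1716.4
S4: 5·199 + 2·6.6 + 3·62 = 1194.2
S5: 5·250 + 2·10.6 + 3·33 = 1370.2
Lowest: S4 at 1194.2.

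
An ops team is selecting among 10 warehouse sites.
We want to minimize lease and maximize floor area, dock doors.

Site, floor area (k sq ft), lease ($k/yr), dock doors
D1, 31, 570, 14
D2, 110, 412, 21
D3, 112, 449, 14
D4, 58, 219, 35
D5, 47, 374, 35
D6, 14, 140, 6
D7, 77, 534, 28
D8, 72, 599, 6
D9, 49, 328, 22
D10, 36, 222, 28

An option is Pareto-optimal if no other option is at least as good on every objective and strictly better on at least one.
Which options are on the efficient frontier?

D2, D3, D4, D6, D7

D1: dominated by D2 (floor area 110≥31, lease 412≤570, dock doors 21≥14).
D2: not dominated.
D3: not dominated (best floor area).
D4: not dominated.
D5: dominated by D4 (floor area 58≥47, lease 219≤374, dock doors 35≥35).
D6: not dominated (best lease).
D7: not dominated.
D8: dominated by D2 (floor area 110≥72, lease 412≤599, dock doors 21≥6).
D9: dominated by D4 (floor area 58≥49, lease 219≤328, dock doors 35≥22).
D10: dominated by D4 (floor area 58≥36, lease 219≤222, dock doors 35≥28).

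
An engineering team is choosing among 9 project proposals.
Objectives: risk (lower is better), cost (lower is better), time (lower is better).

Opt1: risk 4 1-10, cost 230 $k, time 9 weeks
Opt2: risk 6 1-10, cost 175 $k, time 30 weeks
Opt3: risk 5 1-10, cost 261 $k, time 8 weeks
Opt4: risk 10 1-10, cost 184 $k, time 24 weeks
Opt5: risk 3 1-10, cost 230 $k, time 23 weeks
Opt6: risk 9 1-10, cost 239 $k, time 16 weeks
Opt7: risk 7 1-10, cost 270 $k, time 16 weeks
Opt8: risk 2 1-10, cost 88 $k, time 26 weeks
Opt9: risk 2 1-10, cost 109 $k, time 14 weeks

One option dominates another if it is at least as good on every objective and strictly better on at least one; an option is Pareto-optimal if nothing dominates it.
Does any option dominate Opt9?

No

Opt1: worse on risk (4 vs 2).
Opt2: worse on risk (6 vs 2).
Opt3: worse on risk (5 vs 2).
Opt4: worse on risk (10 vs 2).
Opt5: worse on risk (3 vs 2).
Opt6: worse on risk (9 vs 2).
Opt7: worse on risk (7 vs 2).
Opt8: worse on time (26 vs 14).
No option is at least as good as Opt9 on every objective and strictly better on one.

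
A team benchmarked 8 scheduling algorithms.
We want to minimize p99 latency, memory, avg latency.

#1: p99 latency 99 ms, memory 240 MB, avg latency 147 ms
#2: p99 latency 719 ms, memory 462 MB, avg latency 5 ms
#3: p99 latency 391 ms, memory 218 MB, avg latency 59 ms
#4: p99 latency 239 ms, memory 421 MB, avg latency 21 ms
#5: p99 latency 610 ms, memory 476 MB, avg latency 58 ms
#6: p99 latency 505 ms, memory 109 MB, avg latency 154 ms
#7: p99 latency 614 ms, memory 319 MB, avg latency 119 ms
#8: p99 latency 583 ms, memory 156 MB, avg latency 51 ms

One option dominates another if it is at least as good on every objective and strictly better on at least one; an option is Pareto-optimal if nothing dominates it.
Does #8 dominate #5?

Yes

#8 vs #5: p99 latency 583≤610, memory 156≤476, avg latency 51≤58 — #8 is at least as good on every objective with at least one strict improvement.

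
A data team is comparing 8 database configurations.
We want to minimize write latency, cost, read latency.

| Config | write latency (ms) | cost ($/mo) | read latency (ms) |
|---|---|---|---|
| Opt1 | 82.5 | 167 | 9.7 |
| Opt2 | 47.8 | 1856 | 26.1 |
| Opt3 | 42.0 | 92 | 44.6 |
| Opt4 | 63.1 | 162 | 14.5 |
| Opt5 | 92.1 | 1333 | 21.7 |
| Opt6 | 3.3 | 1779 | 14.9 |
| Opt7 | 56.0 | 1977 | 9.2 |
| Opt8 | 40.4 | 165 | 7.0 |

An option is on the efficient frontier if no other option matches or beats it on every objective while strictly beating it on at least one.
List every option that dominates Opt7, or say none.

Opt8: write latency 40.4≤56.0, cost 165≤1977, read latency 7.0≤9.2 — dominates Opt7.
Others (Opt1, Opt2, Opt3, Opt4, Opt5, Opt6) are each worse than Opt7 on at least one objective.

Opt8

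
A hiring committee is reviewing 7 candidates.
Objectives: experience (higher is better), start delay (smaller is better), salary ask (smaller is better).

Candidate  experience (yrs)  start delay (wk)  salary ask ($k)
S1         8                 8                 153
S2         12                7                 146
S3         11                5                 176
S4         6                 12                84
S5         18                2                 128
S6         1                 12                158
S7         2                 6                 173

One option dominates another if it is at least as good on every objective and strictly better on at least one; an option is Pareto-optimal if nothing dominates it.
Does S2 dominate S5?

S2 vs S5: S2 is worse on experience (12 vs 18), so it does not dominate S5.

No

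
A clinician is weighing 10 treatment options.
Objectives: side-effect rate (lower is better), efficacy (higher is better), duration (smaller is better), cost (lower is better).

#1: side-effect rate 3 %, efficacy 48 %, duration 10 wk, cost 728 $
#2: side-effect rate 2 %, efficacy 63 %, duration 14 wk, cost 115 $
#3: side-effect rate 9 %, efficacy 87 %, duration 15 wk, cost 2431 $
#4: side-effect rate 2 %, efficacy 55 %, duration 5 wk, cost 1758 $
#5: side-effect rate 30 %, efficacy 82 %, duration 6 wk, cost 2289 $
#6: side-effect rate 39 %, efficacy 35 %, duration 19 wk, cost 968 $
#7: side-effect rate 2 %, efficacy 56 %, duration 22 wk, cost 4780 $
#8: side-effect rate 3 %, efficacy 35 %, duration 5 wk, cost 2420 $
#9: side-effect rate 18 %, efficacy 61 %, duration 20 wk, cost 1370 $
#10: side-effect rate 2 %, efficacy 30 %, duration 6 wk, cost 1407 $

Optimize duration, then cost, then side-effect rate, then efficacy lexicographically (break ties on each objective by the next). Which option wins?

First minimize duration: best is 5, kept {#4, #8}.
Then minimize cost: best is 1758, kept {#4}.

#4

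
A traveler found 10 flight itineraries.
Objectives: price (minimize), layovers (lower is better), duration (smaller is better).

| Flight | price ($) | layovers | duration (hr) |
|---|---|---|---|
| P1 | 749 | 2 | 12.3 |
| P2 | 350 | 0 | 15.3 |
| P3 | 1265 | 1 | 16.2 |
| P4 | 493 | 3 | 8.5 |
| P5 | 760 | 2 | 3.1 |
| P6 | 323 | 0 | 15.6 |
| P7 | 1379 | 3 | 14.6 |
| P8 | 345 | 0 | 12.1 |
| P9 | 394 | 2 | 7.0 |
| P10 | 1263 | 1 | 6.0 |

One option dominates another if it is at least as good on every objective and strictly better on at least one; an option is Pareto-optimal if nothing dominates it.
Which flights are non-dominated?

P5, P6, P8, P9, P10

P1: dominated by P8 (price 345≤749, layovers 0≤2, duration 12.1≤12.3).
P2: dominated by P8 (price 345≤350, layovers 0≤0, duration 12.1≤15.3).
P3: dominated by P2 (price 350≤1265, layovers 0≤1, duration 15.3≤16.2).
P4: dominated by P9 (price 394≤493, layovers 2≤3, duration 7.0≤8.5).
P5: not dominated (best duration).
P6: not dominated (best price).
P7: dominated by P1 (price 749≤1379, layovers 2≤3, duration 12.3≤14.6).
P8: not dominated.
P9: not dominated.
P10: not dominated.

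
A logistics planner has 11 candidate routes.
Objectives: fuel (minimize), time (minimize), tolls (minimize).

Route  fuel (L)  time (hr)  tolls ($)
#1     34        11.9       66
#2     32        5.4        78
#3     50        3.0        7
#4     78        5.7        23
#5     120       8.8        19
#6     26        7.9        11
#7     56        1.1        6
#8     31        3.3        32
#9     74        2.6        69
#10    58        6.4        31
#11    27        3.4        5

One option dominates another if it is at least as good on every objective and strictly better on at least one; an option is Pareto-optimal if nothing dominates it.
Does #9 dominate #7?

No

#9 vs #7: #9 is worse on fuel (74 vs 56), so it does not dominate #7.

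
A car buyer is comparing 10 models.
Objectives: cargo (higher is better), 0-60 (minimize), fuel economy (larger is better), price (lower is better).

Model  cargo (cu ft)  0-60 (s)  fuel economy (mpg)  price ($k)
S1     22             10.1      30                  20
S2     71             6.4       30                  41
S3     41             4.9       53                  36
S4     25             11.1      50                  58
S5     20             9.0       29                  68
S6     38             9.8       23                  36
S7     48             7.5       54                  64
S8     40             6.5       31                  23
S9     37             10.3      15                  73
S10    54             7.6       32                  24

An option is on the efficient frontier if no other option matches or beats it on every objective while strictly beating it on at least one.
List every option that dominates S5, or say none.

S2, S3, S7, S8, S10

S2: cargo 71≥20, 0-60 6.4≤9.0, fuel economy 30≥29, price 41≤68 — dominates S5.
S3: cargo 41≥20, 0-60 4.9≤9.0, fuel economy 53≥29, price 36≤68 — dominates S5.
S7: cargo 48≥20, 0-60 7.5≤9.0, fuel economy 54≥29, price 64≤68 — dominates S5.
S8: cargo 40≥20, 0-60 6.5≤9.0, fuel economy 31≥29, price 23≤68 — dominates S5.
S10: cargo 54≥20, 0-60 7.6≤9.0, fuel economy 32≥29, price 24≤68 — dominates S5.
Others (S1, S4, S6, S9) are each worse than S5 on at least one objective.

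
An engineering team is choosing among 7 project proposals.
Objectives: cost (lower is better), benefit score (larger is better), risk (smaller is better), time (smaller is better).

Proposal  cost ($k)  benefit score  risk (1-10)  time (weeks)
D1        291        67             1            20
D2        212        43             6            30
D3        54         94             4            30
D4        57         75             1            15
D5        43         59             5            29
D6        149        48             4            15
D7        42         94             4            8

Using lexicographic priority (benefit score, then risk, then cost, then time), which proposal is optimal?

First maximize benefit score: best is 94, kept {D3, D7}.
Then minimize risk: best is 4, kept {D3, D7}.
Then minimize cost: best is 42, kept {D7}.

D7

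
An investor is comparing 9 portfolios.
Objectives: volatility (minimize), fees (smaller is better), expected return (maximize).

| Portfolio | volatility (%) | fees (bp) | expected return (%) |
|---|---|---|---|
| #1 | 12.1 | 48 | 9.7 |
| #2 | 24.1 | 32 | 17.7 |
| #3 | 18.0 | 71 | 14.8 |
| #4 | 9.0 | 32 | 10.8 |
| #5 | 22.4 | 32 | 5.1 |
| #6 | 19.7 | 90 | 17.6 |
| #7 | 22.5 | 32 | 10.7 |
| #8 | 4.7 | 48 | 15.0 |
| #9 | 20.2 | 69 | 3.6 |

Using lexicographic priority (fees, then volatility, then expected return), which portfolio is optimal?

First minimize fees: best is 32, kept {#2, #4, #5, #7}.
Then minimize volatility: best is 9.0, kept {#4}.

#4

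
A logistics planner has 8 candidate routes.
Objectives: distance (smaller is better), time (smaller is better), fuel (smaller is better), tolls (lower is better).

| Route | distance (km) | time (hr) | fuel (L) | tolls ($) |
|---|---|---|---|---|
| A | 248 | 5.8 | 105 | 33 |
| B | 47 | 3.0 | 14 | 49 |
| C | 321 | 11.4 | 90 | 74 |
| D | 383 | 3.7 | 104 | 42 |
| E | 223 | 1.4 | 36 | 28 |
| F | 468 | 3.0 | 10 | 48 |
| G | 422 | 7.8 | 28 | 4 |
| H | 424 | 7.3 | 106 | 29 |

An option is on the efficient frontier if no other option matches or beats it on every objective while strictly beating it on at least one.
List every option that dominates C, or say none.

B: distance 47≤321, time 3.0≤11.4, fuel 14≤90, tolls 49≤74 — dominates C.
E: distance 223≤321, time 1.4≤11.4, fuel 36≤90, tolls 28≤74 — dominates C.
Others (A, D, F, G, H) are each worse than C on at least one objective.

B, E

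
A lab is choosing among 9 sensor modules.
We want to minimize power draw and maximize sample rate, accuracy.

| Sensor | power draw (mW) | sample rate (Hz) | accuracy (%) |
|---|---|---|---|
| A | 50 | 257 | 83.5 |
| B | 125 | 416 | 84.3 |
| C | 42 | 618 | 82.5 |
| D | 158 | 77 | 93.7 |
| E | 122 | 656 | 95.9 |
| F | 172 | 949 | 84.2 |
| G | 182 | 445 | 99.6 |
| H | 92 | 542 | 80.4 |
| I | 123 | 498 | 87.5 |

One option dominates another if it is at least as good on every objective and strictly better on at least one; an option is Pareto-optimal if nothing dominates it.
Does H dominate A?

No

H vs A: H is worse on power draw (92 vs 50), so it does not dominate A.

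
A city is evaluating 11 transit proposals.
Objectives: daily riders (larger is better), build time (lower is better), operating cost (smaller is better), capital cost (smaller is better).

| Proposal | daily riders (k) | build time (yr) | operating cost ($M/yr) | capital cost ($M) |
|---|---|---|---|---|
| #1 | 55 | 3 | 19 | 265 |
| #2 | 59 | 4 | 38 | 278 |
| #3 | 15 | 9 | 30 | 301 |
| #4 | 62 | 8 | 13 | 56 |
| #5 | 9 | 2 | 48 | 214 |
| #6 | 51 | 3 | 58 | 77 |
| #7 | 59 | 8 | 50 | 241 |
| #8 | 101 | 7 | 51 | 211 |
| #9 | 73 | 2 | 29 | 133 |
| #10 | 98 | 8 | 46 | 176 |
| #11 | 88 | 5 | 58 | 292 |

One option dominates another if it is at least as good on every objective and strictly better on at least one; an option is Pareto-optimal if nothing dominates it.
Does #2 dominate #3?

No

#2 vs #3: #2 is worse on operating cost (38 vs 30), so it does not dominate #3.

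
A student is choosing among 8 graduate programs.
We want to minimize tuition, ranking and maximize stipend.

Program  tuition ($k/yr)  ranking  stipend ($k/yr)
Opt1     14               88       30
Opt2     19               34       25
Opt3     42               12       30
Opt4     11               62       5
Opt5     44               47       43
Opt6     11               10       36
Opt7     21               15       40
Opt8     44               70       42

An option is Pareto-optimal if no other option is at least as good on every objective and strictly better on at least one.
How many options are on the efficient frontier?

Opt1: dominated by Opt6 (tuition 11≤14, ranking 10≤88, stipend 36≥30).
Opt2: dominated by Opt6 (tuition 11≤19, ranking 10≤34, stipend 36≥25).
Opt3: dominated by Opt6 (tuition 11≤42, ranking 10≤12, stipend 36≥30).
Opt4: dominated by Opt6 (tuition 11≤11, ranking 10≤62, stipend 36≥5).
Opt5: not dominated (best stipend).
Opt6: not dominated (best ranking).
Opt7: not dominated.
Opt8: dominated by Opt5 (tuition 44≤44, ranking 47≤70, stipend 43≥42).
Pareto-optimal: Opt5, Opt6, Opt7 → 3.

3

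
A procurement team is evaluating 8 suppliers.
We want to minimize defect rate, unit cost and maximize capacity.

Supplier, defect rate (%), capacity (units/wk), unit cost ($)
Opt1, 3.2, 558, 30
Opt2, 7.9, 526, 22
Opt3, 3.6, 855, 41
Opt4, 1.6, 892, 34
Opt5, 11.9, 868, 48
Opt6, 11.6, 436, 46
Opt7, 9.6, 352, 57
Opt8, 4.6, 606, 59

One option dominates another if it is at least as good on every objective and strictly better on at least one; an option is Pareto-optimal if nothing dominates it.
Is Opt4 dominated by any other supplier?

Opt1: worse on defect rate (3.2 vs 1.6).
Opt2: worse on defect rate (7.9 vs 1.6).
Opt3: worse on defect rate (3.6 vs 1.6).
Opt5: worse on defect rate (11.9 vs 1.6).
Opt6: worse on defect rate (11.6 vs 1.6).
Opt7: worse on defect rate (9.6 vs 1.6).
Opt8: worse on defect rate (4.6 vs 1.6).
No option is at least as good as Opt4 on every objective and strictly better on one.

No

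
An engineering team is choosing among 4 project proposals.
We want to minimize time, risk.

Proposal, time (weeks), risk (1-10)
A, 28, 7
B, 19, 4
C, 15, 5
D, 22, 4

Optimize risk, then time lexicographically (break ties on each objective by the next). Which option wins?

B

First minimize risk: best is 4, kept {B, D}.
Then minimize time: best is 19, kept {B}.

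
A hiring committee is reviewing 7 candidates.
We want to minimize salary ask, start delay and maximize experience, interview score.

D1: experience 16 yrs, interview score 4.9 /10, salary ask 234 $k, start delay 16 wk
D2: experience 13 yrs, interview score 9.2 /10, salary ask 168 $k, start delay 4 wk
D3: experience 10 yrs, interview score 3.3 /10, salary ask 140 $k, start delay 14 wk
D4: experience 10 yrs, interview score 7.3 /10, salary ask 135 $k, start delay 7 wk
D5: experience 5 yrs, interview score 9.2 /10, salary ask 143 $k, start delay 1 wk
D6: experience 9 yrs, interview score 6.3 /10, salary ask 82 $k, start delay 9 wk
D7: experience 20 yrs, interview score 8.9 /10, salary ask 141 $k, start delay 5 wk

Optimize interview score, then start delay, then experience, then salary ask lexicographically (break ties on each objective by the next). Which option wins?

D5

First maximize interview score: best is 9.2, kept {D2, D5}.
Then minimize start delay: best is 1, kept {D5}.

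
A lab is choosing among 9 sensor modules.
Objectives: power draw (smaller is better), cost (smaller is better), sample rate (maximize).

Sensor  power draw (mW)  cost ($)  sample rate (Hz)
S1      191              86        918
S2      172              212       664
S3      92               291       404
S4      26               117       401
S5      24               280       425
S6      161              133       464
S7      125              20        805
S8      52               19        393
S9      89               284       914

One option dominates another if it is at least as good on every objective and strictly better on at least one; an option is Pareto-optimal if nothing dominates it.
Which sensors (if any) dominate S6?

S7

S7: power draw 125≤161, cost 20≤133, sample rate 805≥464 — dominates S6.
Others (S1, S2, S3, S4, S5, S8, S9) are each worse than S6 on at least one objective.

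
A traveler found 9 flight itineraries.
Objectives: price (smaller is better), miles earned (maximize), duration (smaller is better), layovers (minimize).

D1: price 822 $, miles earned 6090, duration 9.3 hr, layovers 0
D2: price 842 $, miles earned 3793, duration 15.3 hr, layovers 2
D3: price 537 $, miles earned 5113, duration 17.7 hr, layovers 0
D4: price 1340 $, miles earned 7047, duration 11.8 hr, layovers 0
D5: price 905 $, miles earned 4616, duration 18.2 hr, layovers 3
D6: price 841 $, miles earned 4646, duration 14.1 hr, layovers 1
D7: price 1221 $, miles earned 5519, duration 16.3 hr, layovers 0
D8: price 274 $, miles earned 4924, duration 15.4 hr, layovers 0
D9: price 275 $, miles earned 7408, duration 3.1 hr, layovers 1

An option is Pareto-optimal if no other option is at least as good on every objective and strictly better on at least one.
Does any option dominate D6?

Yes

D1 vs D6: price 822≤841, miles earned 6090≥4646, duration 9.3≤14.1, layovers 0≤1 — D1 is at least as good on every objective and strictly better on at least one, so D1 dominates D6.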